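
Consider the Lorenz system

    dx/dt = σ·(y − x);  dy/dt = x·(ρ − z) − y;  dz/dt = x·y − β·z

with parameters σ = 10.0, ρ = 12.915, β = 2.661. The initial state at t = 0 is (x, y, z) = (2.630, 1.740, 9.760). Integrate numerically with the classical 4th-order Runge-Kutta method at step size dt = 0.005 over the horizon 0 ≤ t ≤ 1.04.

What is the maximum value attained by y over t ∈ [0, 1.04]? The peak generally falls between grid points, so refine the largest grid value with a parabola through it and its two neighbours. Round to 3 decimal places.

max y = 9.160

t=0.000: state=(2.630, 1.740, 9.760)
step 1 (dt=0.005): k1=(-8.900, 6.558, -21.395), k2=(-8.514, 6.611, -21.249), k3=(-8.522, 6.613, -21.248), k4=(-8.143, 6.665, -21.101); state += dt/6·(k1+2k2+2k3+k4)
t=0.005: state=(2.587, 1.773, 9.654)
t=0.010: state=(2.549, 1.807, 9.549)
t=0.015: state=(2.513, 1.841, 9.446)
continuing one RK4 step at a time; state shown every 10 steps (Δt=0.05):
t=0.050: state=(2.354, 2.095, 8.765)
t=0.100: state=(2.339, 2.514, 7.924)
t=0.150: state=(2.512, 3.021, 7.249)
t=0.200: state=(2.841, 3.644, 6.763)
t=0.250: state=(3.315, 4.411, 6.500)
t=0.300: state=(3.937, 5.330, 6.518)
t=0.350: state=(4.706, 6.382, 6.893)
t=0.400: state=(5.601, 7.486, 7.715)
t=0.450: state=(6.560, 8.472, 9.041)
t=0.500: state=(7.460, 9.083, 10.823)
t=0.550: state=(8.116, 9.049, 12.818)
t=0.600: state=(8.340, 8.269, 14.594)
t=0.650: state=(8.040, 6.939, 15.713)
t=0.700: state=(7.292, 5.474, 15.985)
t=0.750: state=(6.303, 4.246, 15.531)
t=0.800: state=(5.304, 3.418, 14.625)
t=0.850: state=(4.456, 2.972, 13.523)
t=0.900: state=(3.831, 2.817, 12.393)
t=0.950: state=(3.437, 2.866, 11.327)
t=1.000: state=(3.250, 3.063, 10.376)
t=1.040: state=(3.229, 3.307, 9.718)
largest grid value and its neighbours: y(0.520)=9.15828, y(0.525)=9.15916, y(0.530)=9.15254
parabola through these three points peaks at t≈0.523 with y≈9.15971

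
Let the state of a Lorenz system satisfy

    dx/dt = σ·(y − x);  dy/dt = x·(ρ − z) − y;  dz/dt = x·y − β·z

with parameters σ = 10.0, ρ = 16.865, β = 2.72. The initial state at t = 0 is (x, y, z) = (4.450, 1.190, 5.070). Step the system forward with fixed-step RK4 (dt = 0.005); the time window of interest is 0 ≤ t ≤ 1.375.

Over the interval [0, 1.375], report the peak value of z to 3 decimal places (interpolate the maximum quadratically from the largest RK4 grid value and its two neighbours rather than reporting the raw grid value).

max z = 24.180

t=0.000: state=(4.450, 1.190, 5.070)
step 1 (dt=0.005): k1=(-32.600, 51.298, -8.495), k2=(-30.503, 50.301, -7.974), k3=(-30.580, 50.360, -7.981), k4=(-28.553, 49.414, -7.486); state += dt/6·(k1+2k2+2k3+k4)
t=0.005: state=(4.297, 1.442, 5.030)
t=0.010: state=(4.164, 1.685, 4.995)
t=0.015: state=(4.049, 1.919, 4.964)
continuing one RK4 step at a time; state shown every 10 steps (Δt=0.05):
t=0.050: state=(3.659, 3.417, 4.854)
t=0.100: state=(3.993, 5.442, 5.021)
t=0.150: state=(5.031, 7.685, 5.764)
t=0.200: state=(6.608, 10.217, 7.476)
t=0.250: state=(8.559, 12.626, 10.620)
t=0.300: state=(10.480, 13.838, 15.276)
t=0.350: state=(11.627, 12.586, 20.341)
t=0.400: state=(11.280, 8.940, 23.642)
t=0.450: state=(9.463, 4.842, 23.980)
t=0.500: state=(6.994, 2.044, 22.214)
t=0.550: state=(4.731, 0.753, 19.748)
t=0.600: state=(3.069, 0.392, 17.331)
t=0.650: state=(2.018, 0.442, 15.174)
t=0.700: state=(1.437, 0.636, 13.286)
t=0.750: state=(1.173, 0.880, 11.642)
t=0.800: state=(1.117, 1.166, 10.215)
t=0.850: state=(1.208, 1.519, 8.989)
t=0.900: state=(1.425, 1.982, 7.953)
t=0.950: state=(1.771, 2.611, 7.112)
t=1.000: state=(2.277, 3.474, 6.495)
t=1.050: state=(2.987, 4.653, 6.168)
t=1.100: state=(3.964, 6.227, 6.267)
t=1.150: state=(5.266, 8.221, 7.032)
t=1.200: state=(6.908, 10.482, 8.815)
t=1.250: state=(8.760, 12.465, 11.949)
t=1.300: state=(10.425, 13.143, 16.287)
t=1.350: state=(11.240, 11.587, 20.627)
t=1.375: state=(11.144, 10.025, 22.209)
largest grid value and its neighbours: z(0.425)=24.16528, z(0.430)=24.18022, z(0.435)=24.16772
parabola through these three points peaks at t≈0.430 with z≈24.18024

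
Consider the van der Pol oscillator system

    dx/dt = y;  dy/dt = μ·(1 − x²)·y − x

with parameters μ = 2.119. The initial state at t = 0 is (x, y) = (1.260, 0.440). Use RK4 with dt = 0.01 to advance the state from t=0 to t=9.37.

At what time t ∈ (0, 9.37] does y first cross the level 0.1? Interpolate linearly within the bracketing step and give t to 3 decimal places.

t = 0.205

t=0.000: state=(1.260, 0.440)
step 1 (dt=0.01): k1=(0.440, -1.808), k2=(0.431, -1.804), k3=(0.431, -1.804), k4=(0.422, -1.799); state += dt/6·(k1+2k2+2k3+k4)
t=0.010: state=(1.264, 0.422)
t=0.020: state=(1.268, 0.404)
t=0.030: state=(1.272, 0.386)
t=0.200: state=(1.314, 0.107)
next step: t=0.210: state=(1.315, 0.092) — y has crossed 0.1
linear interpolation between t=0.200 (0.10705) and t=0.210 (0.09237) → t≈0.205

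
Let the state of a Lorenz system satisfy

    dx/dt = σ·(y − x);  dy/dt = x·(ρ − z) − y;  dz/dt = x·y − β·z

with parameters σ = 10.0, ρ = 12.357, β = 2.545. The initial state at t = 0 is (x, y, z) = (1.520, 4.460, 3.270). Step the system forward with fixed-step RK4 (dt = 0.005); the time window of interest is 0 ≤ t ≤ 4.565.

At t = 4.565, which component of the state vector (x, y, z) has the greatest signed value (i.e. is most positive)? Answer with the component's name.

largest component: z

t=0.000: state=(1.520, 4.460, 3.270)
step 1 (dt=0.005): k1=(29.400, 9.352, -1.543), k2=(28.899, 10.003, -1.168), k3=(28.928, 9.988, -1.173), k4=(28.453, 10.626, -0.800); state += dt/6·(k1+2k2+2k3+k4)
t=0.005: state=(1.665, 4.510, 3.264)
t=0.010: state=(1.805, 4.566, 3.262)
t=0.015: state=(1.941, 4.628, 3.264)
continuing one RK4 step at a time; state shown every 40 steps (Δt=0.2):
t=0.200: state=(6.618, 9.375, 6.840)
t=0.400: state=(8.832, 7.004, 17.000)
t=0.600: state=(3.442, 1.461, 13.543)
t=0.800: state=(1.746, 1.699, 8.633)
t=1.000: state=(2.534, 3.353, 5.993)
t=1.200: state=(5.193, 7.019, 6.818)
t=1.400: state=(8.163, 8.411, 13.561)
t=1.600: state=(5.440, 3.450, 14.571)
t=1.800: state=(3.020, 2.635, 10.415)
t=2.000: state=(3.406, 4.091, 7.847)
t=2.200: state=(5.545, 6.874, 8.674)
t=2.400: state=(7.288, 7.222, 13.180)
t=2.600: state=(5.371, 4.086, 13.516)
t=2.800: state=(3.783, 3.560, 10.560)
t=3.000: state=(4.281, 4.930, 8.928)
t=3.200: state=(5.960, 6.794, 10.265)
t=3.400: state=(6.556, 6.166, 13.033)
t=3.600: state=(5.072, 4.313, 12.471)
t=3.800: state=(4.293, 4.303, 10.444)
t=4.000: state=(4.953, 5.525, 9.796)
t=4.200: state=(6.071, 6.441, 11.289)
t=4.400: state=(5.954, 5.504, 12.626)
t=4.565: state=(5.090, 4.622, 11.983)
compare at T: x=5.090, y=4.622, z=11.983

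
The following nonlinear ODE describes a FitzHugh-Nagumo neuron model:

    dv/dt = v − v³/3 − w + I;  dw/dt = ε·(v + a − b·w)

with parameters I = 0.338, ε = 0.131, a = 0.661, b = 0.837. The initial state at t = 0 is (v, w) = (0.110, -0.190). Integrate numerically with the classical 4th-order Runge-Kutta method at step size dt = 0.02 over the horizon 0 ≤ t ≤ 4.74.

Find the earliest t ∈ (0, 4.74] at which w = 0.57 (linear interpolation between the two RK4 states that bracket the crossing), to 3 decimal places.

t=0.000: state=(0.110, -0.190)
step 1 (dt=0.02): k1=(0.638, 0.122), k2=(0.643, 0.123), k3=(0.643, 0.123), k4=(0.648, 0.123); state += dt/6·(k1+2k2+2k3+k4)
t=0.020: state=(0.123, -0.188)
t=0.040: state=(0.136, -0.185)
t=0.060: state=(0.149, -0.183)
continuing one RK4 step at a time; state shown every 10 steps (Δt=0.2):
t=0.200: state=(0.248, -0.164)
t=0.400: state=(0.408, -0.135)
t=0.600: state=(0.591, -0.102)
t=0.800: state=(0.791, -0.065)
t=1.000: state=(0.998, -0.023)
t=1.200: state=(1.196, 0.023)
t=1.400: state=(1.369, 0.073)
t=1.600: state=(1.505, 0.126)
t=1.800: state=(1.602, 0.181)
t=2.000: state=(1.663, 0.236)
t=2.200: state=(1.697, 0.292)
t=2.400: state=(1.711, 0.347)
t=2.600: state=(1.712, 0.401)
t=2.800: state=(1.703, 0.453)
t=3.000: state=(1.689, 0.505)
t=3.200: state=(1.670, 0.554)
t=3.260: state=(1.664, 0.569)
next step: t=3.280: state=(1.662, 0.574) — w has crossed 0.57
linear interpolation between t=3.260 (0.56906) and t=3.280 (0.57390) → t≈3.264

t = 3.264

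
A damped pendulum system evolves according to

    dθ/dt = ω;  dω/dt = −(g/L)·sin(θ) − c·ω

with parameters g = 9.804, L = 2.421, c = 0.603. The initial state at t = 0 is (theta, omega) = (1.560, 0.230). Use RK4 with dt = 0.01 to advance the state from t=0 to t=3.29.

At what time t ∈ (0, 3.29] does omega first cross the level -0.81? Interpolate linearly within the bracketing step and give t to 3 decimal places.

t = 0.269

t=0.000: state=(1.560, 0.230)
step 1 (dt=0.01): k1=(0.230, -4.188), k2=(0.209, -4.175), k3=(0.209, -4.175), k4=(0.188, -4.163); state += dt/6·(k1+2k2+2k3+k4)
t=0.010: state=(1.562, 0.188)
t=0.020: state=(1.564, 0.147)
t=0.030: state=(1.565, 0.105)
continuing one RK4 step at a time; state shown every 20 steps (Δt=0.2):
t=0.200: state=(1.526, -0.559)
t=0.260: state=(1.485, -0.777)
next step: t=0.270: state=(1.477, -0.813) — omega has crossed -0.81
linear interpolation between t=0.260 (-0.77723) and t=0.270 (-0.81277) → t≈0.269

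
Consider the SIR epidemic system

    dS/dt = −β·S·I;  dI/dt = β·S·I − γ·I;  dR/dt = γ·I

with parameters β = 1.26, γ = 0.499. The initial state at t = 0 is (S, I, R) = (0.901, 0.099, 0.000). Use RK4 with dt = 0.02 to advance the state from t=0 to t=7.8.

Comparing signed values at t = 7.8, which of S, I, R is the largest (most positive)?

largest component: R

t=0.000: state=(0.901, 0.099, 0.000)
step 1 (dt=0.02): k1=(-0.112, 0.063, 0.049), k2=(-0.113, 0.063, 0.050), k3=(-0.113, 0.063, 0.050), k4=(-0.114, 0.064, 0.050); state += dt/6·(k1+2k2+2k3+k4)
t=0.020: state=(0.899, 0.100, 0.001)
t=0.040: state=(0.896, 0.102, 0.002)
t=0.060: state=(0.894, 0.103, 0.003)
continuing one RK4 step at a time; state shown every 25 steps (Δt=0.5):
t=0.500: state=(0.838, 0.133, 0.029)
t=1.000: state=(0.761, 0.172, 0.067)
t=1.500: state=(0.674, 0.211, 0.115)
t=2.000: state=(0.584, 0.244, 0.172)
t=2.500: state=(0.497, 0.267, 0.236)
t=3.000: state=(0.418, 0.278, 0.304)
t=3.500: state=(0.351, 0.276, 0.373)
t=4.000: state=(0.296, 0.263, 0.441)
t=4.500: state=(0.252, 0.244, 0.504)
t=5.000: state=(0.218, 0.220, 0.562)
t=5.500: state=(0.191, 0.195, 0.614)
t=6.000: state=(0.170, 0.170, 0.659)
t=6.500: state=(0.154, 0.147, 0.699)
t=7.000: state=(0.142, 0.126, 0.733)
t=7.500: state=(0.132, 0.107, 0.762)
t=7.800: state=(0.127, 0.096, 0.777)
compare at T: S=0.127, I=0.096, R=0.777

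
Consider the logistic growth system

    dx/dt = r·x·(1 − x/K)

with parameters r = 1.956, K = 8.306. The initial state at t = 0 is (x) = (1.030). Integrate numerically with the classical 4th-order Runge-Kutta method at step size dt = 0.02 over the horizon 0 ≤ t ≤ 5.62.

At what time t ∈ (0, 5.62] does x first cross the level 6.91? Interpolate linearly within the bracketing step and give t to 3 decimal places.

t=0.000: state=(1.030)
step 1 (dt=0.02): k1=(1.765), k2=(1.791), k3=(1.791), k4=(1.817); state += dt/6·(k1+2k2+2k3+k4)
t=0.020: state=(1.066)
t=0.040: state=(1.103)
t=0.060: state=(1.141)
continuing one RK4 step at a time; state shown every 10 steps (Δt=0.2):
t=0.200: state=(1.438)
t=0.400: state=(1.963)
t=0.600: state=(2.608)
t=0.800: state=(3.353)
t=1.000: state=(4.155)
t=1.200: state=(4.957)
t=1.400: state=(5.701)
t=1.600: state=(6.346)
t=1.800: state=(6.871)
next step: t=1.820: state=(6.916) — x has crossed 6.91
linear interpolation between t=1.800 (6.87056) and t=1.820 (6.91642) → t≈1.817

t = 1.817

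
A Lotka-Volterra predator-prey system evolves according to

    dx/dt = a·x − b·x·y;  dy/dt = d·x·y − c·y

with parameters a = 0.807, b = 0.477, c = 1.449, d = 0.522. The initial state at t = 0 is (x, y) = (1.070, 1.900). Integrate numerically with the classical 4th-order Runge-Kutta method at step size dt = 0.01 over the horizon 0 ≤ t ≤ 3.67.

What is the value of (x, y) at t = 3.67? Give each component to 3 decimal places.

t=0.000: state=(1.070, 1.900)
step 1 (dt=0.01): k1=(-0.106, -1.692), k2=(-0.102, -1.685), k3=(-0.102, -1.685), k4=(-0.098, -1.678); state += dt/6·(k1+2k2+2k3+k4)
t=0.010: state=(1.069, 1.883)
t=0.020: state=(1.068, 1.866)
t=0.030: state=(1.067, 1.850)
continuing one RK4 step at a time; state shown every 20 steps (Δt=0.2):
t=0.200: state=(1.065, 1.589)
t=0.400: state=(1.089, 1.331)
t=0.600: state=(1.139, 1.118)
t=0.800: state=(1.214, 0.946)
t=1.000: state=(1.312, 0.808)
t=1.200: state=(1.435, 0.698)
t=1.400: state=(1.585, 0.611)
t=1.600: state=(1.763, 0.545)
t=1.800: state=(1.972, 0.495)
t=2.000: state=(2.214, 0.461)
t=2.200: state=(2.493, 0.441)
t=2.400: state=(2.810, 0.435)
t=2.600: state=(3.166, 0.445)
t=2.800: state=(3.562, 0.473)
t=3.000: state=(3.993, 0.525)
t=3.200: state=(4.446, 0.610)
t=3.400: state=(4.901, 0.744)
t=3.600: state=(5.316, 0.949)
t=3.670: state=(5.441, 1.044)

(x, y) = (5.441, 1.044)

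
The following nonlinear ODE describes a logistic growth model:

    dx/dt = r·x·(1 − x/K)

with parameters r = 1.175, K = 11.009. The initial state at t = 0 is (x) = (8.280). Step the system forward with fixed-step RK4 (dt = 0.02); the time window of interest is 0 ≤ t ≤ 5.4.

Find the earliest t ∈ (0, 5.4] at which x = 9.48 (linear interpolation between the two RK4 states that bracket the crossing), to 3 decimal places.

t = 0.608

t=0.000: state=(8.280)
step 1 (dt=0.02): k1=(2.412), k2=(2.397), k3=(2.397), k4=(2.383); state += dt/6·(k1+2k2+2k3+k4)
t=0.020: state=(8.328)
t=0.040: state=(8.375)
t=0.060: state=(8.422)
continuing one RK4 step at a time; state shown every 10 steps (Δt=0.2):
t=0.200: state=(8.733)
t=0.400: state=(9.129)
t=0.600: state=(9.467)
next step: t=0.620: state=(9.498) — x has crossed 9.48
linear interpolation between t=0.600 (9.46723) and t=0.620 (9.49813) → t≈0.608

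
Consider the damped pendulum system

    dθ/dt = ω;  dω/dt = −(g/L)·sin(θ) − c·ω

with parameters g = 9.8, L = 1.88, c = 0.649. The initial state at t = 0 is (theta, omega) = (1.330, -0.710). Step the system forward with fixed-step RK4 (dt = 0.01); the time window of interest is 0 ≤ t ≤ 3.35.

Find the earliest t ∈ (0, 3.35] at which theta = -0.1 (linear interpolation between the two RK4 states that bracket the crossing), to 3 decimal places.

t=0.000: state=(1.330, -0.710)
step 1 (dt=0.01): k1=(-0.710, -4.602), k2=(-0.733, -4.582), k3=(-0.733, -4.582), k4=(-0.756, -4.563); state += dt/6·(k1+2k2+2k3+k4)
t=0.010: state=(1.323, -0.756)
t=0.020: state=(1.315, -0.801)
t=0.030: state=(1.307, -0.846)
continuing one RK4 step at a time; state shown every 20 steps (Δt=0.2):
t=0.200: state=(1.102, -1.542)
t=0.400: state=(0.729, -2.129)
t=0.600: state=(0.276, -2.335)
t=0.760: state=(-0.089, -2.174)
next step: t=0.770: state=(-0.110, -2.155) — theta has crossed -0.1
linear interpolation between t=0.760 (-0.08884) and t=0.770 (-0.11049) → t≈0.765

t = 0.765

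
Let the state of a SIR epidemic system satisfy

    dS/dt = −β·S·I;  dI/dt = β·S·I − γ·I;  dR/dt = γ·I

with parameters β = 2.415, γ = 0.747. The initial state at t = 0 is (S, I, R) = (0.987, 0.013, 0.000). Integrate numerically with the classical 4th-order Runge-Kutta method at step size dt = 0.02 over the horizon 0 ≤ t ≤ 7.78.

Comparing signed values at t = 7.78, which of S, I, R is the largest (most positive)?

largest component: R

t=0.000: state=(0.987, 0.013, 0.000)
step 1 (dt=0.02): k1=(-0.031, 0.021, 0.010), k2=(-0.031, 0.022, 0.010), k3=(-0.031, 0.022, 0.010), k4=(-0.032, 0.022, 0.010); state += dt/6·(k1+2k2+2k3+k4)
t=0.020: state=(0.986, 0.013, 0.000)
t=0.040: state=(0.986, 0.014, 0.000)
t=0.060: state=(0.985, 0.014, 0.001)
continuing one RK4 step at a time; state shown every 25 steps (Δt=0.5):
t=0.500: state=(0.963, 0.029, 0.007)
t=1.000: state=(0.914, 0.062, 0.024)
t=1.500: state=(0.819, 0.123, 0.058)
t=2.000: state=(0.672, 0.209, 0.119)
t=2.500: state=(0.495, 0.292, 0.213)
t=3.000: state=(0.338, 0.331, 0.331)
t=3.500: state=(0.228, 0.319, 0.454)
t=4.000: state=(0.159, 0.276, 0.566)
t=4.500: state=(0.117, 0.224, 0.659)
t=5.000: state=(0.092, 0.175, 0.733)
t=5.500: state=(0.077, 0.133, 0.790)
t=6.000: state=(0.067, 0.100, 0.834)
t=6.500: state=(0.060, 0.074, 0.866)
t=7.000: state=(0.056, 0.055, 0.890)
t=7.500: state=(0.053, 0.040, 0.907)
t=7.780: state=(0.051, 0.034, 0.915)
compare at T: S=0.051, I=0.034, R=0.915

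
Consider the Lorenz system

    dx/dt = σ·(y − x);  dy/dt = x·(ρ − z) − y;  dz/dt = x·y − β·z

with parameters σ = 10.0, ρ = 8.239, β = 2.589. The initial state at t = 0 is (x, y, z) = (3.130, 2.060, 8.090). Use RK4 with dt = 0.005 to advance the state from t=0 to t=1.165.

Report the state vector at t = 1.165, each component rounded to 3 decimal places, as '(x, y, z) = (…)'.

(x, y, z) = (4.024, 3.464, 8.226)

t=0.000: state=(3.130, 2.060, 8.090)
step 1 (dt=0.005): k1=(-10.700, -1.594, -14.497), k2=(-10.472, -1.481, -14.471), k3=(-10.475, -1.482, -14.469), k4=(-10.250, -1.371, -14.441); state += dt/6·(k1+2k2+2k3+k4)
t=0.005: state=(3.078, 2.053, 8.018)
t=0.010: state=(3.027, 2.046, 7.946)
t=0.015: state=(2.979, 2.041, 7.874)
continuing one RK4 step at a time; state shown every 10 steps (Δt=0.05):
t=0.050: state=(2.700, 2.030, 7.384)
t=0.100: state=(2.444, 2.079, 6.733)
t=0.150: state=(2.322, 2.186, 6.153)
t=0.200: state=(2.300, 2.343, 5.650)
t=0.250: state=(2.359, 2.547, 5.230)
t=0.300: state=(2.485, 2.798, 4.898)
t=0.350: state=(2.670, 3.097, 4.659)
t=0.400: state=(2.911, 3.444, 4.522)
t=0.450: state=(3.202, 3.833, 4.495)
t=0.500: state=(3.539, 4.255, 4.589)
t=0.550: state=(3.914, 4.691, 4.815)
t=0.600: state=(4.311, 5.114, 5.179)
t=0.650: state=(4.708, 5.485, 5.675)
t=0.700: state=(5.076, 5.758, 6.281)
t=0.750: state=(5.378, 5.890, 6.953)
t=0.800: state=(5.577, 5.855, 7.624)
t=0.850: state=(5.649, 5.653, 8.219)
t=0.900: state=(5.582, 5.317, 8.670)
t=0.950: state=(5.391, 4.902, 8.934)
t=1.000: state=(5.107, 4.472, 9.003)
t=1.050: state=(4.771, 4.080, 8.898)
t=1.100: state=(4.428, 3.757, 8.660)
t=1.150: state=(4.110, 3.519, 8.334)
t=1.165: state=(4.024, 3.464, 8.226)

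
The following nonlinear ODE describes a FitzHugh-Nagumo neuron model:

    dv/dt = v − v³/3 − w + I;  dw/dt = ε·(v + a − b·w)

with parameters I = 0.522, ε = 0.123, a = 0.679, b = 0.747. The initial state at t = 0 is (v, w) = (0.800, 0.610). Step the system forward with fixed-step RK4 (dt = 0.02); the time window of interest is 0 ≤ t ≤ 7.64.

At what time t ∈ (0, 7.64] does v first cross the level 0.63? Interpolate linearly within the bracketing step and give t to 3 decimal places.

t = 6.859

t=0.000: state=(0.800, 0.610)
step 1 (dt=0.02): k1=(0.541, 0.126), k2=(0.542, 0.126), k3=(0.542, 0.126), k4=(0.543, 0.127); state += dt/6·(k1+2k2+2k3+k4)
t=0.020: state=(0.811, 0.613)
t=0.040: state=(0.822, 0.615)
t=0.060: state=(0.833, 0.618)
continuing one RK4 step at a time; state shown every 25 steps (Δt=0.5):
t=0.500: state=(1.068, 0.680)
t=1.000: state=(1.282, 0.761)
t=1.500: state=(1.405, 0.849)
t=2.000: state=(1.446, 0.938)
t=2.500: state=(1.437, 1.023)
t=3.000: state=(1.399, 1.103)
t=3.500: state=(1.344, 1.177)
t=4.000: state=(1.279, 1.244)
t=4.500: state=(1.204, 1.304)
t=5.000: state=(1.119, 1.356)
t=5.500: state=(1.021, 1.400)
t=6.000: state=(0.905, 1.436)
t=6.500: state=(0.761, 1.462)
t=6.840: state=(0.638, 1.474)
next step: t=6.860: state=(0.630, 1.475) — v has crossed 0.63
linear interpolation between t=6.840 (0.63779) and t=6.860 (0.62972) → t≈6.859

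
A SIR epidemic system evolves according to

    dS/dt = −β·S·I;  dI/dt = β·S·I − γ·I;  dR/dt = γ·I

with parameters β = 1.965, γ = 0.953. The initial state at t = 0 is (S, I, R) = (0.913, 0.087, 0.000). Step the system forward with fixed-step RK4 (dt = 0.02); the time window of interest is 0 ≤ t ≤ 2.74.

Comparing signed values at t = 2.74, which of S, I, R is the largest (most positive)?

t=0.000: state=(0.913, 0.087, 0.000)
step 1 (dt=0.02): k1=(-0.156, 0.073, 0.083), k2=(-0.157, 0.074, 0.084), k3=(-0.157, 0.074, 0.084), k4=(-0.158, 0.074, 0.084); state += dt/6·(k1+2k2+2k3+k4)
t=0.020: state=(0.910, 0.088, 0.002)
t=0.040: state=(0.907, 0.090, 0.003)
t=0.060: state=(0.903, 0.091, 0.005)
continuing one RK4 step at a time; state shown every 5 steps (Δt=0.1):
t=0.100: state=(0.897, 0.094, 0.009)
t=0.200: state=(0.880, 0.102, 0.018)
t=0.300: state=(0.862, 0.110, 0.028)
t=0.400: state=(0.842, 0.119, 0.039)
t=0.500: state=(0.822, 0.127, 0.051)
t=0.600: state=(0.801, 0.135, 0.063)
t=0.700: state=(0.780, 0.144, 0.077)
t=0.800: state=(0.757, 0.152, 0.091)
t=0.900: state=(0.734, 0.160, 0.106)
t=1.000: state=(0.711, 0.168, 0.121)
t=1.100: state=(0.688, 0.175, 0.137)
t=1.200: state=(0.664, 0.182, 0.154)
t=1.300: state=(0.640, 0.188, 0.172)
t=1.400: state=(0.617, 0.193, 0.190)
t=1.500: state=(0.594, 0.198, 0.209)
t=1.600: state=(0.571, 0.201, 0.228)
t=1.700: state=(0.548, 0.204, 0.247)
t=1.800: state=(0.527, 0.207, 0.267)
t=1.900: state=(0.506, 0.208, 0.287)
t=2.000: state=(0.485, 0.208, 0.306)
t=2.100: state=(0.466, 0.208, 0.326)
t=2.200: state=(0.447, 0.207, 0.346)
t=2.300: state=(0.430, 0.205, 0.366)
t=2.400: state=(0.413, 0.202, 0.385)
t=2.500: state=(0.397, 0.199, 0.404)
t=2.600: state=(0.382, 0.195, 0.423)
t=2.700: state=(0.368, 0.191, 0.441)
t=2.740: state=(0.362, 0.189, 0.449)
compare at T: S=0.362, I=0.189, R=0.449

largest component: R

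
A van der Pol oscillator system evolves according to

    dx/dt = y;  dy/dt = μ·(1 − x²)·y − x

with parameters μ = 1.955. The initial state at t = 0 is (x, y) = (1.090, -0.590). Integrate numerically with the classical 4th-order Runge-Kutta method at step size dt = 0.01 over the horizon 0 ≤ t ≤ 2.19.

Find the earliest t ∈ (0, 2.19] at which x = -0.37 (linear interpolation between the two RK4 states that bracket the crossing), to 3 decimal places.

t=0.000: state=(1.090, -0.590)
step 1 (dt=0.01): k1=(-0.590, -0.873), k2=(-0.594, -0.876), k3=(-0.594, -0.876), k4=(-0.599, -0.879); state += dt/6·(k1+2k2+2k3+k4)
t=0.010: state=(1.084, -0.599)
t=0.020: state=(1.078, -0.608)
t=0.030: state=(1.072, -0.616)
continuing one RK4 step at a time; state shown every 10 steps (Δt=0.1):
t=0.100: state=(1.027, -0.681)
t=0.200: state=(0.953, -0.783)
t=0.300: state=(0.869, -0.902)
t=0.400: state=(0.772, -1.046)
t=0.500: state=(0.659, -1.225)
t=0.600: state=(0.526, -1.454)
t=0.700: state=(0.366, -1.748)
t=0.800: state=(0.173, -2.123)
t=0.900: state=(-0.061, -2.585)
t=1.000: state=(-0.345, -3.093)
next step: t=1.010: state=(-0.376, -3.142) — x has crossed -0.37
linear interpolation between t=1.000 (-0.34530) and t=1.010 (-0.37648) → t≈1.008

t = 1.008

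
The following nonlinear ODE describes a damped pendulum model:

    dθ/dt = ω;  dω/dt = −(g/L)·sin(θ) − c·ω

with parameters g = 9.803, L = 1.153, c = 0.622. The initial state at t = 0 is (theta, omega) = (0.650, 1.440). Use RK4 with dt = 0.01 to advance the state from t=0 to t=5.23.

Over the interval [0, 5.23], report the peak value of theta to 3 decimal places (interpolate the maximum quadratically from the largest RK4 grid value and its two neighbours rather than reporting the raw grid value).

max theta = 0.815

t=0.000: state=(0.650, 1.440)
step 1 (dt=0.01): k1=(1.440, -6.041), k2=(1.410, -6.071), k3=(1.410, -6.070), k4=(1.379, -6.098); state += dt/6·(k1+2k2+2k3+k4)
t=0.010: state=(0.664, 1.379)
t=0.020: state=(0.678, 1.318)
t=0.030: state=(0.690, 1.256)
continuing one RK4 step at a time; state shown every 20 steps (Δt=0.2):
t=0.200: state=(0.813, 0.178)
t=0.400: state=(0.729, -0.977)
t=0.600: state=(0.447, -1.760)
t=0.800: state=(0.064, -1.954)
t=1.000: state=(-0.293, -1.527)
t=1.200: state=(-0.519, -0.694)
t=1.400: state=(-0.564, 0.233)
t=1.600: state=(-0.438, 0.989)
t=1.800: state=(-0.194, 1.374)
t=2.000: state=(0.081, 1.297)
t=2.200: state=(0.299, 0.828)
t=2.400: state=(0.399, 0.167)
t=2.600: state=(0.367, -0.466)
t=2.800: state=(0.227, -0.888)
t=3.000: state=(0.034, -0.991)
t=3.200: state=(-0.148, -0.775)
t=3.400: state=(-0.262, -0.346)
t=3.600: state=(-0.283, 0.137)
t=3.800: state=(-0.214, 0.523)
t=4.000: state=(-0.087, 0.704)
t=4.200: state=(0.052, 0.646)
t=4.400: state=(0.158, 0.395)
t=4.600: state=(0.203, 0.051)
t=4.800: state=(0.180, -0.268)
t=5.000: state=(0.104, -0.467)
t=5.200: state=(0.005, -0.499)
t=5.230: state=(-0.010, -0.489)
largest grid value and its neighbours: theta(0.220)=0.81488, theta(0.230)=0.81510, theta(0.240)=0.81471
parabola through these three points peaks at t≈0.229 with theta≈0.81511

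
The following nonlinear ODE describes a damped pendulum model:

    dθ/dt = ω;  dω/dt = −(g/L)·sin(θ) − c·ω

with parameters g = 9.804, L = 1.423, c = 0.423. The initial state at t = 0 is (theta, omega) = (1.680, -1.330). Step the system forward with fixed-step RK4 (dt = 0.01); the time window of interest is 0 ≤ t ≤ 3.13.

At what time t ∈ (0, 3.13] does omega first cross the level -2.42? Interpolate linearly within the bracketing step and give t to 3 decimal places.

t=0.000: state=(1.680, -1.330)
step 1 (dt=0.01): k1=(-1.330, -6.286), k2=(-1.361, -6.278), k3=(-1.361, -6.278), k4=(-1.393, -6.269); state += dt/6·(k1+2k2+2k3+k4)
t=0.010: state=(1.666, -1.393)
t=0.020: state=(1.652, -1.455)
t=0.030: state=(1.637, -1.518)
t=0.180: state=(1.341, -2.420)
next step: t=0.190: state=(1.316, -2.476) — omega has crossed -2.42
linear interpolation between t=0.180 (-2.41957) and t=0.190 (-2.47610) → t≈0.180

t = 0.180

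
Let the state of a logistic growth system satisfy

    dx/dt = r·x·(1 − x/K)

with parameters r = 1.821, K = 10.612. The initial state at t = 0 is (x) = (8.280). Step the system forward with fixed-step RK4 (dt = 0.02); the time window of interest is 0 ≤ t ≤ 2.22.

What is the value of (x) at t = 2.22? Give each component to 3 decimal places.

t=0.000: state=(8.280)
step 1 (dt=0.02): k1=(3.313), k2=(3.279), k3=(3.280), k4=(3.246); state += dt/6·(k1+2k2+2k3+k4)
t=0.020: state=(8.346)
t=0.040: state=(8.410)
t=0.060: state=(8.473)
continuing one RK4 step at a time; state shown every 5 steps (Δt=0.1):
t=0.100: state=(8.594)
t=0.200: state=(8.875)
t=0.300: state=(9.124)
t=0.400: state=(9.342)
t=0.500: state=(9.532)
t=0.600: state=(9.696)
t=0.700: state=(9.838)
t=0.800: state=(9.959)
t=0.900: state=(10.062)
t=1.000: state=(10.149)
t=1.100: state=(10.224)
t=1.200: state=(10.286)
t=1.300: state=(10.339)
t=1.400: state=(10.384)
t=1.500: state=(10.421)
t=1.600: state=(10.452)
t=1.700: state=(10.478)
t=1.800: state=(10.500)
t=1.900: state=(10.519)
t=2.000: state=(10.534)
t=2.100: state=(10.547)
t=2.200: state=(10.558)
t=2.220: state=(10.560)

(x) = (10.560)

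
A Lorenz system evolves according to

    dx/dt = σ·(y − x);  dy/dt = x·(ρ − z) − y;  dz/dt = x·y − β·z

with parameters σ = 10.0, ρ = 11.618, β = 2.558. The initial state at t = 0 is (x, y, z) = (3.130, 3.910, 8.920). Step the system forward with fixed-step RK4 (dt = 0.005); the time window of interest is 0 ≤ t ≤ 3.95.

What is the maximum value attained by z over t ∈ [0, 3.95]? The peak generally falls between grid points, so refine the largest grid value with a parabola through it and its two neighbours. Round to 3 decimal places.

max z = 12.514

t=0.000: state=(3.130, 3.910, 8.920)
step 1 (dt=0.005): k1=(7.800, 4.535, -10.579), k2=(7.718, 4.659, -10.399), k3=(7.724, 4.657, -10.400), k4=(7.647, 4.780, -10.221); state += dt/6·(k1+2k2+2k3+k4)
t=0.005: state=(3.169, 3.933, 8.868)
t=0.010: state=(3.207, 3.958, 8.818)
t=0.015: state=(3.244, 3.983, 8.769)
continuing one RK4 step at a time; state shown every 40 steps (Δt=0.2):
t=0.200: state=(4.653, 5.532, 8.270)
t=0.400: state=(6.300, 6.823, 10.614)
t=0.600: state=(6.015, 5.289, 12.514)
t=0.800: state=(4.514, 3.981, 11.099)
t=1.000: state=(4.204, 4.403, 9.363)
t=1.200: state=(5.077, 5.661, 9.287)
t=1.400: state=(5.997, 6.180, 10.954)
t=1.600: state=(5.594, 5.108, 11.799)
t=1.800: state=(4.699, 4.416, 10.761)
t=2.000: state=(4.633, 4.830, 9.729)
t=2.200: state=(5.281, 5.650, 9.943)
t=2.400: state=(5.734, 5.746, 11.035)
t=2.600: state=(5.349, 5.031, 11.315)
t=2.800: state=(4.840, 4.712, 10.567)
t=3.000: state=(4.906, 5.079, 10.015)
t=3.200: state=(5.351, 5.562, 10.326)
t=3.400: state=(5.532, 5.478, 10.985)
t=3.600: state=(5.225, 5.028, 11.000)
t=3.800: state=(4.955, 4.914, 10.490)
t=3.950: state=(5.009, 5.113, 10.244)
largest grid value and its neighbours: z(0.595)=12.51374, z(0.600)=12.51402, z(0.605)=12.51175
parabola through these three points peaks at t≈0.598 with z≈12.51421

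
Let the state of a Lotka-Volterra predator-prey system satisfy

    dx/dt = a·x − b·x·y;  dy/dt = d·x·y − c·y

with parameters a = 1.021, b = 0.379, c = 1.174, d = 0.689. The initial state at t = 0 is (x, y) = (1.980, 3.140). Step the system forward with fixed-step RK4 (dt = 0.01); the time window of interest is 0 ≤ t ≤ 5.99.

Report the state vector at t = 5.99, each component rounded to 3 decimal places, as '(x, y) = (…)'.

t=0.000: state=(1.980, 3.140)
step 1 (dt=0.01): k1=(-0.335, 0.597), k2=(-0.337, 0.594), k3=(-0.337, 0.594), k4=(-0.339, 0.591); state += dt/6·(k1+2k2+2k3+k4)
t=0.010: state=(1.977, 3.146)
t=0.020: state=(1.973, 3.152)
t=0.030: state=(1.970, 3.158)
continuing one RK4 step at a time; state shown every 20 steps (Δt=0.2):
t=0.200: state=(1.906, 3.246)
t=0.400: state=(1.823, 3.319)
t=0.600: state=(1.736, 3.353)
t=0.800: state=(1.651, 3.348)
t=1.000: state=(1.573, 3.306)
t=1.200: state=(1.506, 3.231)
t=1.400: state=(1.451, 3.132)
t=1.600: state=(1.410, 3.016)
t=1.800: state=(1.382, 2.890)
t=2.000: state=(1.369, 2.762)
t=2.200: state=(1.368, 2.636)
t=2.400: state=(1.380, 2.519)
t=2.600: state=(1.405, 2.413)
t=2.800: state=(1.440, 2.321)
t=3.000: state=(1.486, 2.245)
t=3.200: state=(1.541, 2.186)
t=3.400: state=(1.604, 2.147)
t=3.600: state=(1.673, 2.127)
t=3.800: state=(1.747, 2.129)
t=4.000: state=(1.822, 2.153)
t=4.200: state=(1.895, 2.199)
t=4.400: state=(1.963, 2.269)
t=4.600: state=(2.020, 2.360)
t=4.800: state=(2.063, 2.473)
t=5.000: state=(2.088, 2.604)
t=5.200: state=(2.091, 2.747)
t=5.400: state=(2.071, 2.894)
t=5.600: state=(2.029, 3.036)
t=5.800: state=(1.967, 3.162)
t=5.990: state=(1.895, 3.258)

(x, y) = (1.895, 3.258)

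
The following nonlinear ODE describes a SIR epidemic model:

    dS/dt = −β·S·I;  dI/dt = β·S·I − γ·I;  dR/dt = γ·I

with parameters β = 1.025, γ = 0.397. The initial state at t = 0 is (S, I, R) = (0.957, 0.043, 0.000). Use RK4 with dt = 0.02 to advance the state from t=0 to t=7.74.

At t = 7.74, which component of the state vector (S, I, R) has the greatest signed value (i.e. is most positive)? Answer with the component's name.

t=0.000: state=(0.957, 0.043, 0.000)
step 1 (dt=0.02): k1=(-0.042, 0.025, 0.017), k2=(-0.042, 0.025, 0.017), k3=(-0.042, 0.025, 0.017), k4=(-0.043, 0.025, 0.017); state += dt/6·(k1+2k2+2k3+k4)
t=0.020: state=(0.956, 0.044, 0.000)
t=0.040: state=(0.955, 0.044, 0.001)
t=0.060: state=(0.954, 0.045, 0.001)
continuing one RK4 step at a time; state shown every 25 steps (Δt=0.5):
t=0.500: state=(0.933, 0.057, 0.010)
t=1.000: state=(0.902, 0.075, 0.023)
t=1.500: state=(0.863, 0.097, 0.040)
t=2.000: state=(0.816, 0.122, 0.062)
t=2.500: state=(0.761, 0.150, 0.089)
t=3.000: state=(0.700, 0.179, 0.121)
t=3.500: state=(0.634, 0.207, 0.160)
t=4.000: state=(0.566, 0.230, 0.203)
t=4.500: state=(0.501, 0.248, 0.251)
t=5.000: state=(0.440, 0.259, 0.301)
t=5.500: state=(0.385, 0.262, 0.353)
t=6.000: state=(0.336, 0.259, 0.405)
t=6.500: state=(0.295, 0.249, 0.455)
t=7.000: state=(0.261, 0.236, 0.504)
t=7.500: state=(0.232, 0.219, 0.549)
t=7.740: state=(0.220, 0.211, 0.569)
compare at T: S=0.220, I=0.211, R=0.569

largest component: R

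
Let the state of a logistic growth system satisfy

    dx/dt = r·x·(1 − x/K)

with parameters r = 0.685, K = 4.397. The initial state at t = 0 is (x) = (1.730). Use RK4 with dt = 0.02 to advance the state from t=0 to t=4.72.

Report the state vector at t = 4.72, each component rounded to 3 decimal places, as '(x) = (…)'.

t=0.000: state=(1.730)
step 1 (dt=0.02): k1=(0.719), k2=(0.720), k3=(0.720), k4=(0.721); state += dt/6·(k1+2k2+2k3+k4)
t=0.020: state=(1.744)
t=0.040: state=(1.759)
t=0.060: state=(1.773)
continuing one RK4 step at a time; state shown every 10 steps (Δt=0.2):
t=0.200: state=(1.876)
t=0.400: state=(2.024)
t=0.600: state=(2.175)
t=0.800: state=(2.325)
t=1.000: state=(2.474)
t=1.200: state=(2.621)
t=1.400: state=(2.764)
t=1.600: state=(2.902)
t=1.800: state=(3.034)
t=2.000: state=(3.159)
t=2.200: state=(3.277)
t=2.400: state=(3.388)
t=2.600: state=(3.490)
t=2.800: state=(3.585)
t=3.000: state=(3.672)
t=3.200: state=(3.751)
t=3.400: state=(3.823)
t=3.600: state=(3.888)
t=3.800: state=(3.946)
t=4.000: state=(3.999)
t=4.200: state=(4.046)
t=4.400: state=(4.088)
t=4.600: state=(4.125)
t=4.720: state=(4.145)

(x) = (4.145)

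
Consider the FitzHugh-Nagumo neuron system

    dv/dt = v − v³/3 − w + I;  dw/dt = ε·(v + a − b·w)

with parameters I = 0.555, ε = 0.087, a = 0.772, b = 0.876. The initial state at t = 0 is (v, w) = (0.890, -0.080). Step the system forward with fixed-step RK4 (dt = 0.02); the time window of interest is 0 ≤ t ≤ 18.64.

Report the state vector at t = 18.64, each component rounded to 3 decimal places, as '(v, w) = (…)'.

t=0.000: state=(0.890, -0.080)
step 1 (dt=0.02): k1=(1.290, 0.151), k2=(1.291, 0.152), k3=(1.291, 0.152), k4=(1.292, 0.153); state += dt/6·(k1+2k2+2k3+k4)
t=0.020: state=(0.916, -0.077)
t=0.040: state=(0.942, -0.074)
t=0.060: state=(0.967, -0.071)
continuing one RK4 step at a time; state shown every 50 steps (Δt=1):
t=1.000: state=(1.789, 0.111)
t=2.000: state=(1.859, 0.323)
t=3.000: state=(1.788, 0.517)
t=4.000: state=(1.706, 0.690)
t=5.000: state=(1.621, 0.843)
t=6.000: state=(1.533, 0.978)
t=7.000: state=(1.440, 1.095)
t=8.000: state=(1.341, 1.196)
t=9.000: state=(1.231, 1.281)
t=10.000: state=(1.104, 1.349)
t=11.000: state=(0.947, 1.401)
t=12.000: state=(0.722, 1.433)
t=13.000: state=(0.323, 1.438)
t=14.000: state=(-0.609, 1.391)
t=15.000: state=(-1.798, 1.245)
t=16.000: state=(-1.952, 1.058)
t=17.000: state=(-1.901, 0.883)
t=18.000: state=(-1.839, 0.726)
t=18.640: state=(-1.799, 0.635)

(v, w) = (-1.799, 0.635)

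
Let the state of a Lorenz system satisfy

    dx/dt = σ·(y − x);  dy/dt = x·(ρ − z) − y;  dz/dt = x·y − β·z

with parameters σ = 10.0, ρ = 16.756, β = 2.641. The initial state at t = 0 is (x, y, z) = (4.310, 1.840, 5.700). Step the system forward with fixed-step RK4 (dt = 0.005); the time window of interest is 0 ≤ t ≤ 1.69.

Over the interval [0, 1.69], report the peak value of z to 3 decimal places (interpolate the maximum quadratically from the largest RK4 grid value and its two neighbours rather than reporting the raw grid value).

max z = 23.565

t=0.000: state=(4.310, 1.840, 5.700)
step 1 (dt=0.005): k1=(-24.700, 45.811, -7.123), k2=(-22.937, 45.090, -6.703), k3=(-22.999, 45.136, -6.705), k4=(-21.293, 44.455, -6.300); state += dt/6·(k1+2k2+2k3+k4)
t=0.005: state=(4.195, 2.066, 5.666)
t=0.010: state=(4.097, 2.285, 5.637)
t=0.015: state=(4.014, 2.499, 5.611)
continuing one RK4 step at a time; state shown every 20 steps (Δt=0.1):
t=0.100: state=(4.245, 5.858, 5.756)
t=0.200: state=(6.898, 10.400, 8.438)
t=0.300: state=(10.432, 13.221, 16.080)
t=0.400: state=(10.729, 8.189, 23.240)
t=0.500: state=(6.642, 2.123, 21.593)
t=0.600: state=(3.089, 0.675, 17.062)
t=0.700: state=(1.625, 0.926, 13.244)
t=0.800: state=(1.390, 1.526, 10.322)
t=0.900: state=(1.809, 2.510, 8.203)
t=1.000: state=(2.851, 4.288, 6.988)
t=1.100: state=(4.817, 7.370, 7.330)
t=1.200: state=(7.910, 11.342, 11.008)
t=1.300: state=(10.645, 11.900, 18.678)
t=1.400: state=(9.468, 6.127, 22.780)
t=1.500: state=(5.581, 1.943, 19.948)
t=1.600: state=(2.925, 1.260, 15.831)
t=1.690: state=(2.050, 1.656, 12.752)
largest grid value and its neighbours: z(0.420)=23.55178, z(0.425)=23.56479, z(0.430)=23.55365
parabola through these three points peaks at t≈0.425 with z≈23.56481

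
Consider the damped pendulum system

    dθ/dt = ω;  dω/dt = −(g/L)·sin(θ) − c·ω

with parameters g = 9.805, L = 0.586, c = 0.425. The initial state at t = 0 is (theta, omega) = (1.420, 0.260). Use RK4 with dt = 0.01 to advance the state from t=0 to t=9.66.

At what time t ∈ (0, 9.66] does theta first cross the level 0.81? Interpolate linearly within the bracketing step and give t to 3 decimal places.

t=0.000: state=(1.420, 0.260)
step 1 (dt=0.01): k1=(0.260, -16.653), k2=(0.177, -16.621), k3=(0.177, -16.620), k4=(0.094, -16.586); state += dt/6·(k1+2k2+2k3+k4)
t=0.010: state=(1.422, 0.094)
t=0.020: state=(1.422, -0.072)
t=0.030: state=(1.420, -0.237)
t=0.290: state=(0.839, -4.003)
next step: t=0.300: state=(0.799, -4.108) — theta has crossed 0.81
linear interpolation between t=0.290 (0.83915) and t=0.300 (0.79859) → t≈0.297

t = 0.297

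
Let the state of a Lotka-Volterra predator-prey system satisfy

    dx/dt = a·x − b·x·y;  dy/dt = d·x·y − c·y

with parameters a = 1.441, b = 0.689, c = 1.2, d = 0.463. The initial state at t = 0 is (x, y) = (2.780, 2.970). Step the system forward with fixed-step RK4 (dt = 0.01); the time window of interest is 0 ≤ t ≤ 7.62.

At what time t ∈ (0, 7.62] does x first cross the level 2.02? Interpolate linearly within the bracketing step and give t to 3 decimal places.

t = 0.550

t=0.000: state=(2.780, 2.970)
step 1 (dt=0.01): k1=(-1.683, 0.259), k2=(-1.680, 0.247), k3=(-1.680, 0.247), k4=(-1.677, 0.236); state += dt/6·(k1+2k2+2k3+k4)
t=0.010: state=(2.763, 2.972)
t=0.020: state=(2.746, 2.975)
t=0.030: state=(2.730, 2.977)
continuing one RK4 step at a time; state shown every 25 steps (Δt=0.25):
t=0.250: state=(2.386, 2.965)
t=0.500: state=(2.072, 2.841)
t=0.550: state=(2.020, 2.805)
next step: t=0.560: state=(2.010, 2.797) — x has crossed 2.02
linear interpolation between t=0.550 (2.02012) and t=0.560 (2.01027) → t≈0.550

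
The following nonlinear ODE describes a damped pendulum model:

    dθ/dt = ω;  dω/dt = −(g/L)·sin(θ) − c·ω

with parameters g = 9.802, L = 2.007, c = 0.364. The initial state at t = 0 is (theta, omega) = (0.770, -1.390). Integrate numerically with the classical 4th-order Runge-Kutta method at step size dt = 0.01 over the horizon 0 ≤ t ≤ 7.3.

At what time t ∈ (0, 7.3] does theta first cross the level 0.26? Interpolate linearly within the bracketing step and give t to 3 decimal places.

t=0.000: state=(0.770, -1.390)
step 1 (dt=0.01): k1=(-1.390, -2.894), k2=(-1.404, -2.864), k3=(-1.404, -2.864), k4=(-1.419, -2.834); state += dt/6·(k1+2k2+2k3+k4)
t=0.010: state=(0.756, -1.419)
t=0.020: state=(0.742, -1.447)
t=0.030: state=(0.727, -1.474)
continuing one RK4 step at a time; state shown every 25 steps (Δt=0.25):
t=0.250: state=(0.350, -1.892)
t=0.290: state=(0.273, -1.924)
next step: t=0.300: state=(0.254, -1.929) — theta has crossed 0.26
linear interpolation between t=0.290 (0.27348) and t=0.300 (0.25421) → t≈0.297

t = 0.297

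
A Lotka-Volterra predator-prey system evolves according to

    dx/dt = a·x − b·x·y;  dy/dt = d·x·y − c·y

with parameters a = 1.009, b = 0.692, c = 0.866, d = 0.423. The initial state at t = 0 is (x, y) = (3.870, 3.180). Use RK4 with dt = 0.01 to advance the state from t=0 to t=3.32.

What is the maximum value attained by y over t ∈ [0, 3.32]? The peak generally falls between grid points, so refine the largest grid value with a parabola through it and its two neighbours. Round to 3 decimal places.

t=0.000: state=(3.870, 3.180)
step 1 (dt=0.01): k1=(-4.611, 2.452), k2=(-4.616, 2.430), k3=(-4.616, 2.430), k4=(-4.621, 2.408); state += dt/6·(k1+2k2+2k3+k4)
t=0.010: state=(3.824, 3.204)
t=0.020: state=(3.778, 3.228)
t=0.030: state=(3.731, 3.252)
continuing one RK4 step at a time; state shown every 20 steps (Δt=0.2):
t=0.200: state=(2.961, 3.569)
t=0.400: state=(2.181, 3.726)
t=0.600: state=(1.596, 3.671)
t=0.800: state=(1.190, 3.470)
t=1.000: state=(0.918, 3.187)
t=1.200: state=(0.739, 2.874)
t=1.400: state=(0.621, 2.559)
t=1.600: state=(0.544, 2.260)
t=1.800: state=(0.496, 1.986)
t=2.000: state=(0.470, 1.739)
t=2.200: state=(0.459, 1.521)
t=2.400: state=(0.461, 1.330)
t=2.600: state=(0.475, 1.163)
t=2.800: state=(0.500, 1.020)
t=3.000: state=(0.535, 0.896)
t=3.200: state=(0.583, 0.790)
t=3.320: state=(0.618, 0.734)
largest grid value and its neighbours: y(0.430)=3.72962, y(0.440)=3.72989, y(0.450)=3.72966
parabola through these three points peaks at t≈0.440 with y≈3.72989

max y = 3.730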